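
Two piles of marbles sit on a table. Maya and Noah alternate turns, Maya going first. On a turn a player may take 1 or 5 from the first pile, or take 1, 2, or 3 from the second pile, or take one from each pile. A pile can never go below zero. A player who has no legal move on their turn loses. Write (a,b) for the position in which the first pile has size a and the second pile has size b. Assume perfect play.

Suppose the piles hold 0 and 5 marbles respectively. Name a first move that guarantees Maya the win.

Compute win/loss labels from the base case upward. A position with no move is L. Any other position is W if it can reach an L in one move, else L.
No move ever increases a pile, so every position that can arise here has a ≤ 0 and b ≤ 5; it is enough to label the cells with 0 ≤ a ≤ 0 and 0 ≤ b ≤ 5.
Every move lowers a or b (never raises either), so fill the grid row by row in increasing a, and left to right within a row: each cell's successors are then already labelled.
      b=0  b=1  b=2  b=3  b=4  b=5
a=0:    L    W    W    W    L    W
Cells with no legal move (terminal, hence L): (0,0).
The remaining L cells, each justified by listing all of its moves:
(0,4): moves to (0,3)(W), (0,2)(W), (0,1)(W); every one is W ⇒ L
Every other cell has at least one move into one of the L cells above, so it is W.
From (0,5), the L positions reachable in one move are: (0,4).

Move to (0,4).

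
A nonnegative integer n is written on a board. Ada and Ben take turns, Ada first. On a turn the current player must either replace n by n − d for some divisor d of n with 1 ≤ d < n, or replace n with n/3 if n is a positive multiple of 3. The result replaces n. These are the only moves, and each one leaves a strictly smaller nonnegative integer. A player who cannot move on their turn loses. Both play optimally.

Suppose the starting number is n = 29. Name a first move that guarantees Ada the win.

Classify positions by backward induction: terminal positions (no move available) are L. From any other position, the mover wins iff some move reaches an L.
n=0: no move → L
n=1: no move → L
n=2: can move to 1, which is L ⇒ W
n=3: can move to 1, which is L ⇒ W
n=4: moves to 2(W), 3(W); every one is W ⇒ L
n=5: can move to 4, which is L ⇒ W
n=6: can move to 4, which is L ⇒ W
n=7: the only move is to 6(W), a W ⇒ L
n=8: can move to 4, which is L ⇒ W
n=9: moves to 3(W), 6(W), 8(W); every one is W ⇒ L
n=10: can move to 9, which is L ⇒ W
n=11: the only move is to 10(W), a W ⇒ L
n=12: can move to 4, which is L ⇒ W
n=13: the only move is to 12(W), a W ⇒ L
n=14: can move to 7, which is L ⇒ W
n=15: moves to 5(W), 10(W), 12(W), 14(W); every one is W ⇒ L
n=16: can move to 15, which is L ⇒ W
n=17: the only move is to 16(W), a W ⇒ L
n=18: can move to 9, which is L ⇒ W
n=19: the only move is to 18(W), a W ⇒ L
n=20: can move to 15, which is L ⇒ W
n=21: can move to 7, which is L ⇒ W
n=22: can move to 11, which is L ⇒ W
n=23: the only move is to 22(W), a W ⇒ L
n=24: can move to 23, which is L ⇒ W
n=25: moves to 20(W), 24(W); every one is W ⇒ L
n=26: can move to 13, which is L ⇒ W
n=27: can move to 9, which is L ⇒ W
n=28: moves to 14(W), 21(W), 24(W), 26(W), 27(W); every one is W ⇒ L
n=29: can move to 28, which is L ⇒ W
From 29, the L positions reachable in one move are: 28.

Move to 28.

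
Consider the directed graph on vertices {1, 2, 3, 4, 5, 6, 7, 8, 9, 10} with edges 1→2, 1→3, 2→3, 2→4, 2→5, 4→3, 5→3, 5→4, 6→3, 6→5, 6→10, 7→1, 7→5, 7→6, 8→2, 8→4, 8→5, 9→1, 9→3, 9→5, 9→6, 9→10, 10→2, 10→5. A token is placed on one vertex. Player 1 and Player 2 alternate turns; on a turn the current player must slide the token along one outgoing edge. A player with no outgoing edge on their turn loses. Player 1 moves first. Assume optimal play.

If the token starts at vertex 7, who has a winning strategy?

Build the W/L table. Terminal = L. A non-terminal position is W if it has a move to some L; otherwise it is L.
Every edge goes from a vertex to one that appears earlier in the order 3, 4, 5, 2, 10, 8, 6, 1, 7, 9, so processing vertices in that order labels each vertex after all of its successors.
3: no outgoing edge → L
4: can move to 3, which is L ⇒ W
5: can move to 3, which is L ⇒ W
2: can move to 3, which is L ⇒ W
10: moves to 2(W), 5(W); every one is W ⇒ L
8: moves to 2(W), 5(W), 4(W); every one is W ⇒ L
6: can move to 10, which is L ⇒ W
1: can move to 3, which is L ⇒ W
7: moves to 1(W), 6(W), 5(W); every one is W ⇒ L
9: can move to 10, which is L ⇒ W
Every move from 7 reaches a W position, so the mover loses.

Player 2 wins.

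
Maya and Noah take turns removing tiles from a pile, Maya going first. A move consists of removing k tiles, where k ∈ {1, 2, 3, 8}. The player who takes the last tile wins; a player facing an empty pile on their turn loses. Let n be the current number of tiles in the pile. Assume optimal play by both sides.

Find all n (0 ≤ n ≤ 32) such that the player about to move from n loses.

Positions with no move are L. A position that does have a move is losing for the player to move precisely when every available move leads to a winning position for the opponent. Fill in the labels:
n=0: no move → L
n=1: reaches L-position 0 → W
n=2: reaches L-position 0 → W
n=3: reaches L-position 0 → W
n=4: only reaches 3(W), 2(W), 1(W), all W → L
n=5: reaches L-position 4 → W
n=6: reaches L-position 4 → W
n=7: reaches L-position 4 → W
n=8: reaches L-position 0 → W
n=9: only reaches 8(W), 7(W), 6(W), 1(W), all W → L
n=10: reaches L-position 9 → W
n=11: reaches L-position 9 → W
n=12: reaches L-position 9 → W
n=13: only reaches 12(W), 11(W), 10(W), 5(W), all W → L
n=14: reaches L-position 13 → W
n=15: reaches L-position 13 → W
n=16: reaches L-position 13 → W
n=17: reaches L-position 9 → W
n=18: only reaches 17(W), 16(W), 15(W), 10(W), all W → L
n=19: reaches L-position 18 → W
n=20: reaches L-position 18 → W
n=21: reaches L-position 18 → W
n=22: only reaches 21(W), 20(W), 19(W), 14(W), all W → L
n=23: reaches L-position 22 → W
n=24: reaches L-position 22 → W
n=25: reaches L-position 22 → W
n=26: reaches L-position 18 → W
n=27: only reaches 26(W), 25(W), 24(W), 19(W), all W → L
n=28: reaches L-position 27 → W
n=29: reaches L-position 27 → W
n=30: reaches L-position 27 → W
n=31: only reaches 30(W), 29(W), 28(W), 23(W), all W → L
n=32: reaches L-position 31 → W
The losing starting values of n are exactly the entries labelled L in this table (8 of them).

0, 4, 9, 13, 18, 22, 27, 31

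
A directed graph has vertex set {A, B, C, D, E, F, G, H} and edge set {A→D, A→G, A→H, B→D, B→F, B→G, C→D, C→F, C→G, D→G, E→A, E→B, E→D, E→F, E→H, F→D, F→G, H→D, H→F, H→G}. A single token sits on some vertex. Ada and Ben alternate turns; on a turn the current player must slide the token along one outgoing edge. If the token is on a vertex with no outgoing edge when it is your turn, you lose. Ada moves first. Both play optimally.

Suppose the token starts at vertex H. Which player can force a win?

Label each position W (a win for the player to move) or L (a loss). A position with no legal move is L; any other position is W exactly when some move reaches an L, and L when every move reaches a W.
Every edge goes from a vertex to one that appears earlier in the order G, D, F, C, H, A, B, E, so processing vertices in that order labels each vertex after all of its successors.
G: no outgoing edge → L
D: reaches L-position G → W
F: reaches L-position G → W
C: reaches L-position G → W
H: reaches L-position G → W
A: reaches L-position G → W
B: reaches L-position G → W
E: only reaches B(W), A(W), H(W), F(W), D(W), all W → L
The starting position H is W: Ada should move to G, handing over an L position.

Ada wins.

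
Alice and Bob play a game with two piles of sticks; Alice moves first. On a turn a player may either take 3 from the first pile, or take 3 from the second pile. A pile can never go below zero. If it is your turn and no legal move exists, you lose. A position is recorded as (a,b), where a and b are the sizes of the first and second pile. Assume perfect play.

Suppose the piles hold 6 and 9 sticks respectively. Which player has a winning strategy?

Alice wins.

Positions with no move are L. A position that does have a move is losing for the player to move precisely when every available move leads to a winning position for the opponent. Fill in the labels:
No move ever increases a pile, so every position that can arise here has a ≤ 6 and b ≤ 9; it is enough to label the cells with 0 ≤ a ≤ 6 and 0 ≤ b ≤ 9.
Every move lowers a or b (never raises either), so fill the grid row by row in increasing a, and left to right within a row: each cell's successors are then already labelled.
      b=0  b=1  b=2  b=3  b=4  b=5  b=6  b=7  b=8  b=9
a=0:    L    L    L    W    W    W    L    L    L    W
a=1:    L    L    L    W    W    W    L    L    L    W
a=2:    L    L    L    W    W    W    L    L    L    W
a=3:    W    W    W    L    L    L    W    W    W    L
a=4:    W    W    W    L    L    L    W    W    W    L
a=5:    W    W    W    L    L    L    W    W    W    L
a=6:    L    L    L    W    W    W    L    L    L    W
Cells with no legal move (terminal, hence L): (0,0), (0,1), (0,2), (1,0), (1,1), (1,2), (2,0), (2,1), (2,2).
The remaining L cells, each justified by listing all of its moves:
(0,6): the only move is to (0,3)(W), a W ⇒ L
(0,7): the only move is to (0,4)(W), a W ⇒ L
(0,8): the only move is to (0,5)(W), a W ⇒ L
(1,6): the only move is to (1,3)(W), a W ⇒ L
(1,7): the only move is to (1,4)(W), a W ⇒ L
(1,8): the only move is to (1,5)(W), a W ⇒ L
(2,6): the only move is to (2,3)(W), a W ⇒ L
(2,7): the only move is to (2,4)(W), a W ⇒ L
(2,8): the only move is to (2,5)(W), a W ⇒ L
(3,3): moves to (0,3)(W), (3,0)(W); every one is W ⇒ L
(3,4): moves to (0,4)(W), (3,1)(W); every one is W ⇒ L
(3,5): moves to (0,5)(W), (3,2)(W); every one is W ⇒ L
(3,9): moves to (0,9)(W), (3,6)(W); every one is W ⇒ L
(4,3): moves to (1,3)(W), (4,0)(W); every one is W ⇒ L
(4,4): moves to (1,4)(W), (4,1)(W); every one is W ⇒ L
(4,5): moves to (1,5)(W), (4,2)(W); every one is W ⇒ L
(4,9): moves to (1,9)(W), (4,6)(W); every one is W ⇒ L
(5,3): moves to (2,3)(W), (5,0)(W); every one is W ⇒ L
(5,4): moves to (2,4)(W), (5,1)(W); every one is W ⇒ L
(5,5): moves to (2,5)(W), (5,2)(W); every one is W ⇒ L
(5,9): moves to (2,9)(W), (5,6)(W); every one is W ⇒ L
(6,0): the only move is to (3,0)(W), a W ⇒ L
(6,1): the only move is to (3,1)(W), a W ⇒ L
(6,2): the only move is to (3,2)(W), a W ⇒ L
(6,6): moves to (3,6)(W), (6,3)(W); every one is W ⇒ L
(6,7): moves to (3,7)(W), (6,4)(W); every one is W ⇒ L
(6,8): moves to (3,8)(W), (6,5)(W); every one is W ⇒ L
Every other cell has at least one move into one of the L cells above, so it is W.
From (6,9) Alice can move to (3,9), reaching an L position.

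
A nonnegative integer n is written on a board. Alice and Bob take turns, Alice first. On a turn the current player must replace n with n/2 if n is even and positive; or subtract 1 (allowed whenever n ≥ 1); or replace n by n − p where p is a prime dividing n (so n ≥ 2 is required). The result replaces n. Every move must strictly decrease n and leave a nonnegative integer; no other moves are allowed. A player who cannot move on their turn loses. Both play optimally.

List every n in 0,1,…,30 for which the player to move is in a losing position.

Compute win/loss labels from the base case upward. A position with no move is L. Any other position is W if it can reach an L in one move, else L.
n=0: no move → L
n=1: W (go to 0, an L position)
n=2: W (go to 0, an L position)
n=3: W (go to 0, an L position)
n=4: L (options 2(W), 3(W) are all W)
n=5: W (go to 0, an L position)
n=6: W (go to 4, an L position)
n=7: W (go to 0, an L position)
n=8: W (go to 4, an L position)
n=9: L (options 6(W), 8(W) are all W)
n=10: W (go to 9, an L position)
n=11: W (go to 0, an L position)
n=12: W (go to 9, an L position)
n=13: W (go to 0, an L position)
n=14: L (options 7(W), 12(W), 13(W) are all W)
n=15: W (go to 14, an L position)
n=16: W (go to 14, an L position)
n=17: W (go to 0, an L position)
n=18: W (go to 9, an L position)
n=19: W (go to 0, an L position)
n=20: L (options 10(W), 15(W), 18(W), 19(W) are all W)
n=21: W (go to 14, an L position)
n=22: W (go to 20, an L position)
n=23: W (go to 0, an L position)
n=24: L (options 12(W), 21(W), 22(W), 23(W) are all W)
n=25: W (go to 20, an L position)
n=26: W (go to 24, an L position)
n=27: W (go to 24, an L position)
n=28: W (go to 14, an L position)
n=29: W (go to 0, an L position)
n=30: L (options 15(W), 25(W), 27(W), 28(W), 29(W) are all W)
Reading off the rows marked L gives the requested list; there are 7 such values of n.

0, 4, 9, 14, 20, 24, 30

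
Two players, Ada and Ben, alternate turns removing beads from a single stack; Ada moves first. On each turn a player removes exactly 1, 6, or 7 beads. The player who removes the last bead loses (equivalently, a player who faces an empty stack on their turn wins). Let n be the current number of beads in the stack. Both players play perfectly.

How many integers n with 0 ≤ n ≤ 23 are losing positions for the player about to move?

6

Compute win/loss labels from the base case upward. A position with no move is W. Any other position is W if it can reach an L in one move, else L.
n=0: no move; the opponent has just taken the last bead and therefore loses → W
n=1: L (sole option 0(W) is W)
n=2: W (go to 1, an L position)
n=3: L (sole option 2(W) is W)
n=4: W (go to 3, an L position)
n=5: L (sole option 4(W) is W)
n=6: W (go to 5, an L position)
n=7: W (go to 1, an L position)
n=8: W (go to 1, an L position)
n=9: W (go to 3, an L position)
n=10: W (go to 3, an L position)
n=11: W (go to 5, an L position)
n=12: W (go to 5, an L position)
n=13: L (options 12(W), 7(W), 6(W) are all W)
n=14: W (go to 13, an L position)
n=15: L (options 14(W), 9(W), 8(W) are all W)
n=16: W (go to 15, an L position)
n=17: L (options 16(W), 11(W), 10(W) are all W)
n=18: W (go to 17, an L position)
n=19: W (go to 13, an L position)
n=20: W (go to 13, an L position)
n=21: W (go to 15, an L position)
n=22: W (go to 15, an L position)
n=23: W (go to 17, an L position)
L entries with 0 ≤ n ≤ 23: n = 1, 3, 5, 13, 15, 17; that makes 6.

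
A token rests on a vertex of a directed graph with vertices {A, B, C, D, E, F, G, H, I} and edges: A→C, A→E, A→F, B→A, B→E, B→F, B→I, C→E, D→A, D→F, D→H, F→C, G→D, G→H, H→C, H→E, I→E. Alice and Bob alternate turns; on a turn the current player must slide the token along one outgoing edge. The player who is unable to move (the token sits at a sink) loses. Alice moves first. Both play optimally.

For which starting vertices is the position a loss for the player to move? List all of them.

E, F, G

Use the standard recursion: the mover loses at a terminal position; elsewhere, the mover wins exactly when some move hands the opponent an L position.
Every edge goes from a vertex to one that appears earlier in the order E, C, F, H, A, D, G, I, B, so processing vertices in that order labels each vertex after all of its successors.
E: no outgoing edge → L
C: W (go to E, an L position)
F: L (sole option C(W) is W)
H: W (go to E, an L position)
A: W (go to F, an L position)
D: W (go to F, an L position)
G: L (options D(W), H(W) are all W)
I: W (go to E, an L position)
B: W (go to F, an L position)
The losing starting vertices are exactly the entries labelled L in this table (3 of them).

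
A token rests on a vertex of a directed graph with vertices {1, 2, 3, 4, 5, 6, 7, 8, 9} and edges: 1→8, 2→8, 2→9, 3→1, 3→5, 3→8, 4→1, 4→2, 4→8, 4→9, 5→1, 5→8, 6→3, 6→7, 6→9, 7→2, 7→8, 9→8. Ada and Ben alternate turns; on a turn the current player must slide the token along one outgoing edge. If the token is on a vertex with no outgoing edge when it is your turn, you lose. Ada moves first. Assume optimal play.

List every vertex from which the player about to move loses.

Use the standard recursion: the mover loses at a terminal position; elsewhere, the mover wins exactly when some move hands the opponent an L position.
Every edge goes from a vertex to one that appears earlier in the order 8, 9, 1, 5, 3, 2, 7, 6, 4, so processing vertices in that order labels each vertex after all of its successors.
8: no outgoing edge → L
9: can move to 8, which is L ⇒ W
1: can move to 8, which is L ⇒ W
5: can move to 8, which is L ⇒ W
3: can move to 8, which is L ⇒ W
2: can move to 8, which is L ⇒ W
7: can move to 8, which is L ⇒ W
6: moves to 7(W), 3(W), 9(W); every one is W ⇒ L
4: can move to 8, which is L ⇒ W
The losing starting vertices are exactly the entries labelled L in this table (2 of them).

6, 8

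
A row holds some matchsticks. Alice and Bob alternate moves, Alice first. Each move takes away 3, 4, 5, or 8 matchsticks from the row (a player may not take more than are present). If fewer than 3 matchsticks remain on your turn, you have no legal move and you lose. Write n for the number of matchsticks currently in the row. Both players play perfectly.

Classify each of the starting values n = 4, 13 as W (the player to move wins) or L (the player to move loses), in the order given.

4: W, 13: L

Work bottom-up. With no move the player to move loses. Otherwise the position is W if at least one move leads to an L position for the opponent, and L if every move leads to a W.
n=0: no move → L
n=1: no move → L
n=2: no move → L
n=3: reaches L-position 0 → W
n=4: reaches L-position 1 → W
n=5: reaches L-position 2 → W
n=6: reaches L-position 2 → W
n=7: reaches L-position 2 → W
n=8: reaches L-position 0 → W
n=9: reaches L-position 1 → W
n=10: reaches L-position 2 → W
n=11: only reaches 8(W), 7(W), 6(W), 3(W), all W → L
n=12: only reaches 9(W), 8(W), 7(W), 4(W), all W → L
n=13: only reaches 10(W), 9(W), 8(W), 5(W), all W → L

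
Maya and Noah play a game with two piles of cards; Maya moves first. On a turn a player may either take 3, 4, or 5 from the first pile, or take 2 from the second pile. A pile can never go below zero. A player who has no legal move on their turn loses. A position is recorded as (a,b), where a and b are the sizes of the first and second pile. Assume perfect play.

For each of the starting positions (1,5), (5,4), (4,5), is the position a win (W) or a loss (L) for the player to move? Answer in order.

(1,5): L, (5,4): W, (4,5): W

Positions with no move are L. A position that does have a move is losing for the player to move precisely when every available move leads to a winning position for the opponent. Fill in the labels:
No move ever increases a pile, so every position that can arise here has a ≤ 5 and b ≤ 5; it is enough to label the cells with 0 ≤ a ≤ 5 and 0 ≤ b ≤ 5.
Every move lowers a or b (never raises either), so fill the grid row by row in increasing a, and left to right within a row: each cell's successors are then already labelled.
      b=0  b=1  b=2  b=3  b=4  b=5
a=0:    L    L    W    W    L    L
a=1:    L    L    W    W    L    L
a=2:    L    L    W    W    L    L
a=3:    W    W    L    L    W    W
a=4:    W    W    L    L    W    W
a=5:    W    W    L    L    W    W
Cells with no legal move (terminal, hence L): (0,0), (0,1), (1,0), (1,1), (2,0), (2,1).
The remaining L cells, each justified by listing all of its moves:
(0,4): the only move is to (0,2)(W), a W ⇒ L
(0,5): the only move is to (0,3)(W), a W ⇒ L
(1,4): the only move is to (1,2)(W), a W ⇒ L
(1,5): the only move is to (1,3)(W), a W ⇒ L
(2,4): the only move is to (2,2)(W), a W ⇒ L
(2,5): the only move is to (2,3)(W), a W ⇒ L
(3,2): moves to (0,2)(W), (3,0)(W); every one is W ⇒ L
(3,3): moves to (0,3)(W), (3,1)(W); every one is W ⇒ L
(4,2): moves to (1,2)(W), (0,2)(W), (4,0)(W); every one is W ⇒ L
(4,3): moves to (1,3)(W), (0,3)(W), (4,1)(W); every one is W ⇒ L
(5,2): moves to (2,2)(W), (1,2)(W), (0,2)(W), (5,0)(W); every one is W ⇒ L
(5,3): moves to (2,3)(W), (1,3)(W), (0,3)(W), (5,1)(W); every one is W ⇒ L
Every other cell has at least one move into one of the L cells above, so it is W.
(1,5): one of the L cells justified above, so L
(5,4): the move to (2,4) reaches an L cell, so W
(4,5): the move to (1,5) reaches an L cell, so W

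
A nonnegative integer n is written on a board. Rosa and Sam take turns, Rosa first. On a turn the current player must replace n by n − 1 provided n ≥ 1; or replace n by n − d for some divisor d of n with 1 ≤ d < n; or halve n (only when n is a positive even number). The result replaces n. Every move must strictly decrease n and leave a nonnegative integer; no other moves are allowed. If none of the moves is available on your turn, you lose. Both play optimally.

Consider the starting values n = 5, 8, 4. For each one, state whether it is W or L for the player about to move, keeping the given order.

Compute win/loss labels from the base case upward. A position with no move is L. Any other position is W if it can reach an L in one move, else L.
n=0: no move → L
n=1: W (go to 0, an L position)
n=2: L (sole option 1(W) is W)
n=3: W (go to 2, an L position)
n=4: W (go to 2, an L position)
n=5: L (sole option 4(W) is W)
n=6: W (go to 5, an L position)
n=7: L (sole option 6(W) is W)
n=8: W (go to 7, an L position)

5: L, 8: W, 4: W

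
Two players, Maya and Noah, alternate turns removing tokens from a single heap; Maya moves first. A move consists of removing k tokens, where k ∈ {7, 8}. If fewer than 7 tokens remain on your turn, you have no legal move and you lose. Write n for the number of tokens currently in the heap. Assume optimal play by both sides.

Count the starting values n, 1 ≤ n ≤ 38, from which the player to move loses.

Use the standard recursion: the mover loses at a terminal position; elsewhere, the mover wins exactly when some move hands the opponent an L position.
n=0: no move → L
n=1: no move → L
n=2: no move → L
n=3: no move → L
n=4: no move → L
n=5: no move → L
n=6: no move → L
n=7: can move to 0, which is L ⇒ W
n=8: can move to 1, which is L ⇒ W
n=9: can move to 2, which is L ⇒ W
n=10: can move to 3, which is L ⇒ W
n=11: can move to 4, which is L ⇒ W
n=12: can move to 5, which is L ⇒ W
n=13: can move to 6, which is L ⇒ W
n=14: can move to 6, which is L ⇒ W
n=15: moves to 8(W), 7(W); every one is W ⇒ L
n=16: moves to 9(W), 8(W); every one is W ⇒ L
n=17: moves to 10(W), 9(W); every one is W ⇒ L
n=18: moves to 11(W), 10(W); every one is W ⇒ L
n=19: moves to 12(W), 11(W); every one is W ⇒ L
n=20: moves to 13(W), 12(W); every one is W ⇒ L
n=21: moves to 14(W), 13(W); every one is W ⇒ L
n=22: can move to 15, which is L ⇒ W
n=23: can move to 16, which is L ⇒ W
n=24: can move to 17, which is L ⇒ W
n=25: can move to 18, which is L ⇒ W
n=26: can move to 19, which is L ⇒ W
n=27: can move to 20, which is L ⇒ W
n=28: can move to 21, which is L ⇒ W
n=29: can move to 21, which is L ⇒ W
n=30: moves to 23(W), 22(W); every one is W ⇒ L
n=31: moves to 24(W), 23(W); every one is W ⇒ L
n=32: moves to 25(W), 24(W); every one is W ⇒ L
n=33: moves to 26(W), 25(W); every one is W ⇒ L
n=34: moves to 27(W), 26(W); every one is W ⇒ L
n=35: moves to 28(W), 27(W); every one is W ⇒ L
n=36: moves to 29(W), 28(W); every one is W ⇒ L
n=37: can move to 30, which is L ⇒ W
n=38: can move to 31, which is L ⇒ W
L entries with 1 ≤ n ≤ 38 (n=0 is outside the asked range and is not counted): n = 1, 2, 3, 4, 5, 6, 15, 16, 17, 18, 19, 20, 21, 30, 31, 32, 33, 34, 35, 36; that makes 20.

20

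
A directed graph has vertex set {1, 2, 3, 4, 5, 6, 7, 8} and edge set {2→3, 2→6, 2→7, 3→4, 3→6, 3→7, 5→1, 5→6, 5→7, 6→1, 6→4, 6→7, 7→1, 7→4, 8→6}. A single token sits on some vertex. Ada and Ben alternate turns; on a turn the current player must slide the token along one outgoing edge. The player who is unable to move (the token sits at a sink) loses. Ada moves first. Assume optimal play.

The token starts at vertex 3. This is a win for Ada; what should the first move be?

Move to 4.

Build the W/L table. Terminal = L. A non-terminal position is W if it has a move to some L; otherwise it is L.
Every edge goes from a vertex to one that appears earlier in the order 1, 4, 7, 6, 3, 5, 8, 2, so processing vertices in that order labels each vertex after all of its successors.
1: no outgoing edge → L
4: no outgoing edge → L
7: reaches L-position 4 → W
6: reaches L-position 4 → W
3: reaches L-position 4 → W
5: reaches L-position 1 → W
8: only reaches 6(W), which is W → L
2: only reaches 3(W), 6(W), 7(W), all W → L
From 3, the L positions reachable in one move are: 4.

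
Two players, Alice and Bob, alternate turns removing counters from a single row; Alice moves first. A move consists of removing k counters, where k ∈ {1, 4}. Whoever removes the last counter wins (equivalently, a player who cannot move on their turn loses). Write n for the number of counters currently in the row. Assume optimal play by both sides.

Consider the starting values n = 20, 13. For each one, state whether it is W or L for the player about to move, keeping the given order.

20: L, 13: W

Use the standard recursion: the mover loses at a terminal position; elsewhere, the mover wins exactly when some move hands the opponent an L position.
n=0: no move → L
n=1: reaches L-position 0 → W
n=2: only reaches 1(W), which is W → L
n=3: reaches L-position 2 → W
n=4: reaches L-position 0 → W
n=5: only reaches 4(W), 1(W), all W → L
n=6: reaches L-position 5 → W
n=7: only reaches 6(W), 3(W), all W → L
n=8: reaches L-position 7 → W
n=9: reaches L-position 5 → W
n=10: only reaches 9(W), 6(W), all W → L
n=11: reaches L-position 10 → W
n=12: only reaches 11(W), 8(W), all W → L
n=13: reaches L-position 12 → W
n=14: reaches L-position 10 → W
n=15: only reaches 14(W), 11(W), all W → L
n=16: reaches L-position 15 → W
n=17: only reaches 16(W), 13(W), all W → L
n=18: reaches L-position 17 → W
n=19: reaches L-position 15 → W
n=20: only reaches 19(W), 16(W), all W → L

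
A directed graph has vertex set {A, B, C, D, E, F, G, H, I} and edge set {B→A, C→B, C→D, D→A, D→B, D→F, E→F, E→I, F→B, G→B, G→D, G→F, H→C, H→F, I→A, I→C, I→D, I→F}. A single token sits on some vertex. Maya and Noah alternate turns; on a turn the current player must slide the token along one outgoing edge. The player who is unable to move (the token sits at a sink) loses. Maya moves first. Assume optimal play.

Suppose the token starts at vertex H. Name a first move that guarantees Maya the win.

Label each position W (a win for the player to move) or L (a loss). A position with no legal move is L; any other position is W exactly when some move reaches an L, and L when every move reaches a W.
Every edge goes from a vertex to one that appears earlier in the order A, B, F, D, G, C, I, E, H, so processing vertices in that order labels each vertex after all of its successors.
A: no outgoing edge → L
B: reaches L-position A → W
F: only reaches B(W), which is W → L
D: reaches L-position F → W
G: reaches L-position F → W
C: only reaches D(W), B(W), all W → L
I: reaches L-position C → W
E: reaches L-position F → W
H: reaches L-position C → W
From H, the L positions reachable in one move are: C, F. Any move reaching one of these is winning.

Move to C.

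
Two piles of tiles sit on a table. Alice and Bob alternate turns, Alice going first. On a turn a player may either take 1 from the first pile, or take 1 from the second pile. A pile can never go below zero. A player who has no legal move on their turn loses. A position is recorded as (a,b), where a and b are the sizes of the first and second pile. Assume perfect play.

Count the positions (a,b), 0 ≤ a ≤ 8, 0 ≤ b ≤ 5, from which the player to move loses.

Positions with no move are L. A position that does have a move is losing for the player to move precisely when every available move leads to a winning position for the opponent. Fill in the labels:
Every move lowers a or b (never raises either), so fill the grid row by row in increasing a, and left to right within a row: each cell's successors are then already labelled.
      b=0  b=1  b=2  b=3  b=4  b=5
a=0:    L    W    L    W    L    W
a=1:    W    L    W    L    W    L
a=2:    L    W    L    W    L    W
a=3:    W    L    W    L    W    L
a=4:    L    W    L    W    L    W
a=5:    W    L    W    L    W    L
a=6:    L    W    L    W    L    W
a=7:    W    L    W    L    W    L
a=8:    L    W    L    W    L    W
Cells with no legal move (terminal, hence L): (0,0).
The remaining L cells, each justified by listing all of its moves:
(0,2): L (sole option (0,1)(W) is W)
(0,4): L (sole option (0,3)(W) is W)
(1,1): L (options (0,1)(W), (1,0)(W) are all W)
(1,3): L (options (0,3)(W), (1,2)(W) are all W)
(1,5): L (options (0,5)(W), (1,4)(W) are all W)
(2,0): L (sole option (1,0)(W) is W)
(2,2): L (options (1,2)(W), (2,1)(W) are all W)
(2,4): L (options (1,4)(W), (2,3)(W) are all W)
(3,1): L (options (2,1)(W), (3,0)(W) are all W)
(3,3): L (options (2,3)(W), (3,2)(W) are all W)
(3,5): L (options (2,5)(W), (3,4)(W) are all W)
(4,0): L (sole option (3,0)(W) is W)
(4,2): L (options (3,2)(W), (4,1)(W) are all W)
(4,4): L (options (3,4)(W), (4,3)(W) are all W)
(5,1): L (options (4,1)(W), (5,0)(W) are all W)
(5,3): L (options (4,3)(W), (5,2)(W) are all W)
(5,5): L (options (4,5)(W), (5,4)(W) are all W)
(6,0): L (sole option (5,0)(W) is W)
(6,2): L (options (5,2)(W), (6,1)(W) are all W)
(6,4): L (options (5,4)(W), (6,3)(W) are all W)
(7,1): L (options (6,1)(W), (7,0)(W) are all W)
(7,3): L (options (6,3)(W), (7,2)(W) are all W)
(7,5): L (options (6,5)(W), (7,4)(W) are all W)
(8,0): L (sole option (7,0)(W) is W)
(8,2): L (options (7,2)(W), (8,1)(W) are all W)
(8,4): L (options (7,4)(W), (8,3)(W) are all W)
Every other cell has at least one move into one of the L cells above, so it is W.
L cells per row: a=0: 3, a=1: 3, a=2: 3, a=3: 3, a=4: 3, a=5: 3, a=6: 3, a=7: 3, a=8: 3; total 27.

27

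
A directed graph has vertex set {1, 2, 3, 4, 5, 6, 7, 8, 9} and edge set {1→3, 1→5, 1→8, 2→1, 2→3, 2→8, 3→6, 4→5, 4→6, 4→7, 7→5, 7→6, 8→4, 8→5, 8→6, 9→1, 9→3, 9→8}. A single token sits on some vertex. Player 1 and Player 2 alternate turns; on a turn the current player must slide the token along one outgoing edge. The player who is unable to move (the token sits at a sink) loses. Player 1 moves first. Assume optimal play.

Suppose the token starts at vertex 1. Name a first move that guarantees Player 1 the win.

Move to 5.

Compute win/loss labels from the base case upward. A position with no move is L. Any other position is W if it can reach an L in one move, else L.
Every edge goes from a vertex to one that appears earlier in the order 6, 5, 7, 4, 3, 8, 1, 9, 2, so processing vertices in that order labels each vertex after all of its successors.
6: no outgoing edge → L
5: no outgoing edge → L
7: W (go to 5, an L position)
4: W (go to 5, an L position)
3: W (go to 6, an L position)
8: W (go to 5, an L position)
1: W (go to 5, an L position)
9: L (options 1(W), 8(W), 3(W) are all W)
2: L (options 1(W), 8(W), 3(W) are all W)
From 1, the L positions reachable in one move are: 5.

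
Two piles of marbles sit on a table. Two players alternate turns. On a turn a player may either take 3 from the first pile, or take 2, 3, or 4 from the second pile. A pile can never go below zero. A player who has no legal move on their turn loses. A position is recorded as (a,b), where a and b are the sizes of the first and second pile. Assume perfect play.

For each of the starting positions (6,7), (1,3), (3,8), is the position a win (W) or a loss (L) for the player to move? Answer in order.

(6,7): L, (1,3): W, (3,8): L

Label each position W (a win for the player to move) or L (a loss). A position with no legal move is L; any other position is W exactly when some move reaches an L, and L when every move reaches a W.
No move ever increases a pile, so every position that can arise here has a ≤ 6 and b ≤ 8; it is enough to label the cells with 0 ≤ a ≤ 6 and 0 ≤ b ≤ 8.
Every move lowers a or b (never raises either), so fill the grid row by row in increasing a, and left to right within a row: each cell's successors are then already labelled.
      b=0  b=1  b=2  b=3  b=4  b=5  b=6  b=7  b=8
a=0:    L    L    W    W    W    W    L    L    W
a=1:    L    L    W    W    W    W    L    L    W
a=2:    L    L    W    W    W    W    L    L    W
a=3:    W    W    L    L    W    W    W    W    L
a=4:    W    W    L    L    W    W    W    W    L
a=5:    W    W    L    L    W    W    W    W    L
a=6:    L    L    W    W    W    W    L    L    W
Cells with no legal move (terminal, hence L): (0,0), (0,1), (1,0), (1,1), (2,0), (2,1).
The remaining L cells, each justified by listing all of its moves:
(0,6): only reaches (0,4)(W), (0,3)(W), (0,2)(W), all W → L
(0,7): only reaches (0,5)(W), (0,4)(W), (0,3)(W), all W → L
(1,6): only reaches (1,4)(W), (1,3)(W), (1,2)(W), all W → L
(1,7): only reaches (1,5)(W), (1,4)(W), (1,3)(W), all W → L
(2,6): only reaches (2,4)(W), (2,3)(W), (2,2)(W), all W → L
(2,7): only reaches (2,5)(W), (2,4)(W), (2,3)(W), all W → L
(3,2): only reaches (0,2)(W), (3,0)(W), all W → L
(3,3): only reaches (0,3)(W), (3,1)(W), (3,0)(W), all W → L
(3,8): only reaches (0,8)(W), (3,6)(W), (3,5)(W), (3,4)(W), all W → L
(4,2): only reaches (1,2)(W), (4,0)(W), all W → L
(4,3): only reaches (1,3)(W), (4,1)(W), (4,0)(W), all W → L
(4,8): only reaches (1,8)(W), (4,6)(W), (4,5)(W), (4,4)(W), all W → L
(5,2): only reaches (2,2)(W), (5,0)(W), all W → L
(5,3): only reaches (2,3)(W), (5,1)(W), (5,0)(W), all W → L
(5,8): only reaches (2,8)(W), (5,6)(W), (5,5)(W), (5,4)(W), all W → L
(6,0): only reaches (3,0)(W), which is W → L
(6,1): only reaches (3,1)(W), which is W → L
(6,6): only reaches (3,6)(W), (6,4)(W), (6,3)(W), (6,2)(W), all W → L
(6,7): only reaches (3,7)(W), (6,5)(W), (6,4)(W), (6,3)(W), all W → L
Every other cell has at least one move into one of the L cells above, so it is W.
(6,7): one of the L cells justified above, so L
(1,3): the move to (1,1) reaches an L cell, so W
(3,8): one of the L cells justified above, so L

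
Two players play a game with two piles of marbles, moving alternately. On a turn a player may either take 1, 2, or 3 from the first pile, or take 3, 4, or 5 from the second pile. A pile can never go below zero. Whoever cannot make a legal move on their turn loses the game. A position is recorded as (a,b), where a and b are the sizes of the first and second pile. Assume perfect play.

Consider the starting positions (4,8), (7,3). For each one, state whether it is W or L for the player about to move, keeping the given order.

(4,8): L, (7,3): W

Use the standard recursion: the mover loses at a terminal position; elsewhere, the mover wins exactly when some move hands the opponent an L position.
No move ever increases a pile, so every position that can arise here has a ≤ 7 and b ≤ 8; it is enough to label the cells with 0 ≤ a ≤ 7 and 0 ≤ b ≤ 8.
Every move lowers a or b (never raises either), so fill the grid row by row in increasing a, and left to right within a row: each cell's successors are then already labelled.
      b=0  b=1  b=2  b=3  b=4  b=5  b=6  b=7  b=8
a=0:    L    L    L    W    W    W    W    W    L
a=1:    W    W    W    L    L    L    W    W    W
a=2:    W    W    W    W    W    W    L    L    W
a=3:    W    W    W    W    W    W    W    W    W
a=4:    L    L    L    W    W    W    W    W    L
a=5:    W    W    W    L    L    L    W    W    W
a=6:    W    W    W    W    W    W    L    L    W
a=7:    W    W    W    W    W    W    W    W    W
Cells with no legal move (terminal, hence L): (0,0), (0,1), (0,2).
The remaining L cells, each justified by listing all of its moves:
(0,8): →(0,5)(W), (0,4)(W), (0,3)(W) — all W, so L
(1,3): →(0,3)(W), (1,0)(W) — all W, so L
(1,4): →(0,4)(W), (1,1)(W), (1,0)(W) — all W, so L
(1,5): →(0,5)(W), (1,2)(W), (1,1)(W), (1,0)(W) — all W, so L
(2,6): →(1,6)(W), (0,6)(W), (2,3)(W), (2,2)(W), (2,1)(W) — all W, so L
(2,7): →(1,7)(W), (0,7)(W), (2,4)(W), (2,3)(W), (2,2)(W) — all W, so L
(4,0): →(3,0)(W), (2,0)(W), (1,0)(W) — all W, so L
(4,1): →(3,1)(W), (2,1)(W), (1,1)(W) — all W, so L
(4,2): →(3,2)(W), (2,2)(W), (1,2)(W) — all W, so L
(4,8): →(3,8)(W), (2,8)(W), (1,8)(W), (4,5)(W), (4,4)(W), (4,3)(W) — all W, so L
(5,3): →(4,3)(W), (3,3)(W), (2,3)(W), (5,0)(W) — all W, so L
(5,4): →(4,4)(W), (3,4)(W), (2,4)(W), (5,1)(W), (5,0)(W) — all W, so L
(5,5): →(4,5)(W), (3,5)(W), (2,5)(W), (5,2)(W), (5,1)(W), (5,0)(W) — all W, so L
(6,6): →(5,6)(W), (4,6)(W), (3,6)(W), (6,3)(W), (6,2)(W), (6,1)(W) — all W, so L
(6,7): →(5,7)(W), (4,7)(W), (3,7)(W), (6,4)(W), (6,3)(W), (6,2)(W) — all W, so L
Every other cell has at least one move into one of the L cells above, so it is W.
(4,8): one of the L cells justified above, so L
(7,3): the move to (5,3) reaches an L cell, so W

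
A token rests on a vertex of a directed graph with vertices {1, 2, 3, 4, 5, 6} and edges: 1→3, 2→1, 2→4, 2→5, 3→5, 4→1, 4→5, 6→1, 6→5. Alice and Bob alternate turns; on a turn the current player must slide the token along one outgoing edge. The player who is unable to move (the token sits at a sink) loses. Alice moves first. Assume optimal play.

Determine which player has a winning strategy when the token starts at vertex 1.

Bob wins.

Classify positions by backward induction: terminal positions (no move available) are L. From any other position, the mover wins iff some move reaches an L.
Every edge goes from a vertex to one that appears earlier in the order 5, 3, 1, 6, 4, 2, so processing vertices in that order labels each vertex after all of its successors.
5: no outgoing edge → L
3: W (go to 5, an L position)
1: L (sole option 3(W) is W)
6: W (go to 1, an L position)
4: W (go to 1, an L position)
2: W (go to 1, an L position)
Every move from 1 reaches a W position, so the mover loses.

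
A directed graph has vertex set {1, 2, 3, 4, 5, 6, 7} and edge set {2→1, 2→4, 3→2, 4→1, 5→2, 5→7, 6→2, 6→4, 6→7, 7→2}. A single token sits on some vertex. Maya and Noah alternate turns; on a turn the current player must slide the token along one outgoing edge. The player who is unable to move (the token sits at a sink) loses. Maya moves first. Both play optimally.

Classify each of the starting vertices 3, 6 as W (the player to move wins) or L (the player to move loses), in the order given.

3: L, 6: W

Work bottom-up. With no move the player to move loses. Otherwise the position is W if at least one move leads to an L position for the opponent, and L if every move leads to a W.
Every edge goes from a vertex to one that appears earlier in the order 1, 4, 2, 7, 6, 5, 3, so processing vertices in that order labels each vertex after all of its successors.
1: no outgoing edge → L
4: →1(L), so W
2: →1(L), so W
7: →2(W) only, which is W, so L
6: →7(L), so W
5: →7(L), so W
3: →2(W) only, which is W, so L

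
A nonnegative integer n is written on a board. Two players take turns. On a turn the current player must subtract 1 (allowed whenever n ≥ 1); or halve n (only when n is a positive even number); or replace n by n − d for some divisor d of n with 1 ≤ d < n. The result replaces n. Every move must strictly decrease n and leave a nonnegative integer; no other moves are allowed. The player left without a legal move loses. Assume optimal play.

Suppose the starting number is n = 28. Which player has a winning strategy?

Positions with no move are L. A position that does have a move is losing for the player to move precisely when every available move leads to a winning position for the opponent. Fill in the labels:
n=0: no move → L
n=1: W (go to 0, an L position)
n=2: L (sole option 1(W) is W)
n=3: W (go to 2, an L position)
n=4: W (go to 2, an L position)
n=5: L (sole option 4(W) is W)
n=6: W (go to 5, an L position)
n=7: L (sole option 6(W) is W)
n=8: W (go to 7, an L position)
n=9: L (options 6(W), 8(W) are all W)
n=10: W (go to 5, an L position)
n=11: L (sole option 10(W) is W)
n=12: W (go to 9, an L position)
n=13: L (sole option 12(W) is W)
n=14: W (go to 7, an L position)
n=15: L (options 10(W), 12(W), 14(W) are all W)
n=16: W (go to 15, an L position)
n=17: L (sole option 16(W) is W)
n=18: W (go to 9, an L position)
n=19: L (sole option 18(W) is W)
n=20: W (go to 15, an L position)
n=21: L (options 14(W), 18(W), 20(W) are all W)
n=22: W (go to 11, an L position)
n=23: L (sole option 22(W) is W)
n=24: W (go to 21, an L position)
n=25: L (options 20(W), 24(W) are all W)
n=26: W (go to 13, an L position)
n=27: L (options 18(W), 24(W), 26(W) are all W)
n=28: W (go to 21, an L position)
From 28 the player to move can move to 21, reaching an L position.

The first player wins.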